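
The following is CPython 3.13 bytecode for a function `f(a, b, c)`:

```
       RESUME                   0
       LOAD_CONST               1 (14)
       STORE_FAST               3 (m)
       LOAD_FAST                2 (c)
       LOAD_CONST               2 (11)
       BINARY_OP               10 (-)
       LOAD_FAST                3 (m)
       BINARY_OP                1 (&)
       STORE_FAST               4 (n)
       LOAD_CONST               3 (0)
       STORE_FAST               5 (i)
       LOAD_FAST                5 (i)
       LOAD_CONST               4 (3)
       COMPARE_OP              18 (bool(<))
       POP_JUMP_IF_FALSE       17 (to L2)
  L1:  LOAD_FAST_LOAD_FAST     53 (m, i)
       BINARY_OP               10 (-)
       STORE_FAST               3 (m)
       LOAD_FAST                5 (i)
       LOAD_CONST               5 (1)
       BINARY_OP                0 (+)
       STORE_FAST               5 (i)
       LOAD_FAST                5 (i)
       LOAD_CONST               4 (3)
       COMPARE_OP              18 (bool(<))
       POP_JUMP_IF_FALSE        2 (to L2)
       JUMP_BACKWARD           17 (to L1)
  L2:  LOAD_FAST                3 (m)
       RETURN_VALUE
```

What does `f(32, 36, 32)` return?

11

LOAD_CONST → push 14. Stack: [14]
STORE_FAST m → m=14. Stack: []
LOAD_FAST c → push 32. Stack: [32]
LOAD_CONST → push 11. Stack: [32, 11]
BINARY_OP - → 32 - 11 = 21. Stack: [21]
LOAD_FAST m → push 14. Stack: [21, 14]
BINARY_OP & → 21 & 14 = 4. Stack: [4]
STORE_FAST n → n=4. Stack: []
LOAD_CONST → push 0. Stack: [0]
STORE_FAST i → i=0. Stack: []
LOAD_FAST i → push 0. Stack: [0]
LOAD_CONST → push 3. Stack: [0, 3]
COMPARE_OP bool(<) → 0 vs 3 = True. Stack: [True]
POP_JUMP_IF_FALSE → pop True; no jump. Stack: []
LOAD_FAST_LOAD_FAST m,i → push 14,0. Stack: [14, 0]
BINARY_OP - → 14 - 0 = 14. Stack: [14]
STORE_FAST m → m=14. Stack: []
LOAD_FAST i → push 0. Stack: [0]
LOAD_CONST → push 1. Stack: [0, 1]
BINARY_OP + → 0 + 1 = 1. Stack: [1]
STORE_FAST i → i=1. Stack: []
LOAD_FAST i → push 1. Stack: [1]
LOAD_CONST → push 3. Stack: [1, 3]
COMPARE_OP bool(<) → 1 vs 3 = True. Stack: [True]
POP_JUMP_IF_FALSE → pop True; no jump. Stack: []
LOAD_FAST_LOAD_FAST m,i → push 14,1. Stack: [14, 1]
BINARY_OP - → 14 - 1 = 13. Stack: [13]
STORE_FAST m → m=13. Stack: []
LOAD_FAST i → push 1. Stack: [1]
LOAD_CONST → push 1. Stack: [1, 1]
BINARY_OP + → 1 + 1 = 2. Stack: [2]
STORE_FAST i → i=2. Stack: []
LOAD_FAST i → push 2. Stack: [2]
LOAD_CONST → push 3. Stack: [2, 3]
COMPARE_OP bool(<) → 2 vs 3 = True. Stack: [True]
POP_JUMP_IF_FALSE → pop True; no jump. Stack: []
LOAD_FAST_LOAD_FAST m,i → push 13,2. Stack: [13, 2]
BINARY_OP - → 13 - 2 = 11. Stack: [11]
STORE_FAST m → m=11. Stack: []
LOAD_FAST i → push 2. Stack: [2]
LOAD_CONST → push 1. Stack: [2, 1]
BINARY_OP + → 2 + 1 = 3. Stack: [3]
STORE_FAST i → i=3. Stack: []
LOAD_FAST i → push 3. Stack: [3]
LOAD_CONST → push 3. Stack: [3, 3]
COMPARE_OP bool(<) → 3 vs 3 = False. Stack: [False]
POP_JUMP_IF_FALSE → pop False; jump. Stack: []
LOAD_FAST m → push 11. Stack: [11]
RETURN_VALUE → return 11.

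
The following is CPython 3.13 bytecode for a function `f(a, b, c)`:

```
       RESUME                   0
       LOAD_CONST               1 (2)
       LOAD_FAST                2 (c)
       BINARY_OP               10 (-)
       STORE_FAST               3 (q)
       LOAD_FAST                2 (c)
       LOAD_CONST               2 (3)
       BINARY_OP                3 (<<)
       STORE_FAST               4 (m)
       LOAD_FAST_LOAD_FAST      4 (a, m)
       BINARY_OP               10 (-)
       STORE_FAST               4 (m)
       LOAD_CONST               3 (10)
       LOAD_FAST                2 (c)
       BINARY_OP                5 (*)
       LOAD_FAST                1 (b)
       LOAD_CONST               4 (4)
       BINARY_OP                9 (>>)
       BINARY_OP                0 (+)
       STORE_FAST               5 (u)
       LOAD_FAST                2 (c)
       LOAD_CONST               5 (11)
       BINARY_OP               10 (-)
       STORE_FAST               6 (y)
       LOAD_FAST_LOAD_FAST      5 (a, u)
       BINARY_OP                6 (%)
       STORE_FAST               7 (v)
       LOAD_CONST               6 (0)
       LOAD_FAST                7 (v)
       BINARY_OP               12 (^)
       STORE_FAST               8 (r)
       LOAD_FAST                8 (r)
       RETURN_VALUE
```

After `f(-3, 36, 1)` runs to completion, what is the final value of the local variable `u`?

12

LOAD_CONST → push 2. Stack: [2]
LOAD_FAST c → push 1. Stack: [2, 1]
BINARY_OP - → 2 - 1 = 1. Stack: [1]
STORE_FAST q → q=1. Stack: []
LOAD_FAST c → push 1. Stack: [1]
LOAD_CONST → push 3. Stack: [1, 3]
BINARY_OP << → 1 << 3 = 8. Stack: [8]
STORE_FAST m → m=8. Stack: []
LOAD_FAST_LOAD_FAST a,m → push -3,8. Stack: [-3, 8]
BINARY_OP - → -3 - 8 = -11. Stack: [-11]
STORE_FAST m → m=-11. Stack: []
LOAD_CONST → push 10. Stack: [10]
LOAD_FAST c → push 1. Stack: [10, 1]
BINARY_OP * → 10 * 1 = 10. Stack: [10]
LOAD_FAST b → push 36. Stack: [10, 36]
LOAD_CONST → push 4. Stack: [10, 36, 4]
BINARY_OP >> → 36 >> 4 = 2. Stack: [10, 2]
BINARY_OP + → 10 + 2 = 12. Stack: [12]
STORE_FAST u → u=12. Stack: []
LOAD_FAST c → push 1. Stack: [1]
LOAD_CONST → push 11. Stack: [1, 11]
BINARY_OP - → 1 - 11 = -10. Stack: [-10]
STORE_FAST y → y=-10. Stack: []
LOAD_FAST_LOAD_FAST a,u → push -3,12. Stack: [-3, 12]
BINARY_OP % → -3 % 12 = 9. Stack: [9]
STORE_FAST v → v=9. Stack: []
LOAD_CONST → push 0. Stack: [0]
LOAD_FAST v → push 9. Stack: [0, 9]
BINARY_OP ^ → 0 ^ 9 = 9. Stack: [9]
STORE_FAST r → r=9. Stack: []
LOAD_FAST r → push 9. Stack: [9]
RETURN_VALUE → return 9.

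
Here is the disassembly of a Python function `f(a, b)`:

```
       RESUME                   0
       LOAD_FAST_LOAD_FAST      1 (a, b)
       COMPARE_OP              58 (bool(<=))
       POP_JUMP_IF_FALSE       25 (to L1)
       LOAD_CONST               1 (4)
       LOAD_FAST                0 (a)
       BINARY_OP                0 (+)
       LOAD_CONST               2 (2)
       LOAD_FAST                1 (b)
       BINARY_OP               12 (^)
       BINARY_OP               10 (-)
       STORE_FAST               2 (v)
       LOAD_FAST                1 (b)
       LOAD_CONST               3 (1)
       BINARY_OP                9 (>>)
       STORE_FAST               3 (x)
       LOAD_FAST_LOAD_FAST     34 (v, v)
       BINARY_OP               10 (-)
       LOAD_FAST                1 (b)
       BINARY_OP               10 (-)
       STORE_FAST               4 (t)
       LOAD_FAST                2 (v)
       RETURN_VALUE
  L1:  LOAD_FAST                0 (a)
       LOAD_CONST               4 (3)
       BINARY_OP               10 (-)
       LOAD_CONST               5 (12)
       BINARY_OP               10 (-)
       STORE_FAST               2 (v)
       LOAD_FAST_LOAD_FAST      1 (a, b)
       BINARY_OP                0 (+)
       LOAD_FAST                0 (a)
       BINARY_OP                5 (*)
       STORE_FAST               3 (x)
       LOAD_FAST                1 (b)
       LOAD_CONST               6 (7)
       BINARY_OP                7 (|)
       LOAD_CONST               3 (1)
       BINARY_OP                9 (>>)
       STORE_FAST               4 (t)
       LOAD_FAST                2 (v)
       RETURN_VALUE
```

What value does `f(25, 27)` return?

4

LOAD_FAST_LOAD_FAST a,b → push 25,27. Stack: [25, 27]
COMPARE_OP bool(<=) → 25 vs 27 = True. Stack: [True]
POP_JUMP_IF_FALSE → pop True; no jump. Stack: []
LOAD_CONST → push 4. Stack: [4]
LOAD_FAST a → push 25. Stack: [4, 25]
BINARY_OP + → 4 + 25 = 29. Stack: [29]
LOAD_CONST → push 2. Stack: [29, 2]
LOAD_FAST b → push 27. Stack: [29, 2, 27]
BINARY_OP ^ → 2 ^ 27 = 25. Stack: [29, 25]
BINARY_OP - → 29 - 25 = 4. Stack: [4]
STORE_FAST v → v=4. Stack: []
LOAD_FAST b → push 27. Stack: [27]
LOAD_CONST → push 1. Stack: [27, 1]
BINARY_OP >> → 27 >> 1 = 13. Stack: [13]
STORE_FAST x → x=13. Stack: []
LOAD_FAST_LOAD_FAST v,v → push 4,4. Stack: [4, 4]
BINARY_OP - → 4 - 4 = 0. Stack: [0]
LOAD_FAST b → push 27. Stack: [0, 27]
BINARY_OP - → 0 - 27 = -27. Stack: [-27]
STORE_FAST t → t=-27. Stack: []
LOAD_FAST v → push 4. Stack: [4]
RETURN_VALUE → return 4.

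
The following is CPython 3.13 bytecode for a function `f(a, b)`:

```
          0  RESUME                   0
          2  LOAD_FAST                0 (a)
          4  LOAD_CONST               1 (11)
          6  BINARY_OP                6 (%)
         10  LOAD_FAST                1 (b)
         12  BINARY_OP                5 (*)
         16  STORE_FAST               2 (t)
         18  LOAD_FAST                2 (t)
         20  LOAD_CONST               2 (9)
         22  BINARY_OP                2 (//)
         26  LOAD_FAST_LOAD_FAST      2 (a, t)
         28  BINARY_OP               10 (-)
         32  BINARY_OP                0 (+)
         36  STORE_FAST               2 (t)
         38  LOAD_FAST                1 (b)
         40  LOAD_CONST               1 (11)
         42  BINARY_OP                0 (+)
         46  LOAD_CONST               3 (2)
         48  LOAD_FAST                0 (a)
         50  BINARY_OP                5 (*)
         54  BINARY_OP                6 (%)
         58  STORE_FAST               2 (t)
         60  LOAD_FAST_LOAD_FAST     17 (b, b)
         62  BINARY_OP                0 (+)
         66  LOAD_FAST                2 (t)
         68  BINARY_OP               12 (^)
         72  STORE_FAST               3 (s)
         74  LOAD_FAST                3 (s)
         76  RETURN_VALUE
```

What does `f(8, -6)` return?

-15

LOAD_FAST a → push 8. Stack: [8]
LOAD_CONST → push 11. Stack: [8, 11]
BINARY_OP % → 8 % 11 = 8. Stack: [8]
LOAD_FAST b → push -6. Stack: [8, -6]
BINARY_OP * → 8 * -6 = -48. Stack: [-48]
STORE_FAST t → t=-48. Stack: []
LOAD_FAST t → push -48. Stack: [-48]
LOAD_CONST → push 9. Stack: [-48, 9]
BINARY_OP // → -48 // 9 = -6. Stack: [-6]
LOAD_FAST_LOAD_FAST a,t → push 8,-48. Stack: [-6, 8, -48]
BINARY_OP - → 8 - -48 = 56. Stack: [-6, 56]
BINARY_OP + → -6 + 56 = 50. Stack: [50]
STORE_FAST t → t=50. Stack: []
LOAD_FAST b → push -6. Stack: [-6]
LOAD_CONST → push 11. Stack: [-6, 11]
BINARY_OP + → -6 + 11 = 5. Stack: [5]
LOAD_CONST → push 2. Stack: [5, 2]
LOAD_FAST a → push 8. Stack: [5, 2, 8]
BINARY_OP * → 2 * 8 = 16. Stack: [5, 16]
BINARY_OP % → 5 % 16 = 5. Stack: [5]
STORE_FAST t → t=5. Stack: []
LOAD_FAST_LOAD_FAST b,b → push -6,-6. Stack: [-6, -6]
BINARY_OP + → -6 + -6 = -12. Stack: [-12]
LOAD_FAST t → push 5. Stack: [-12, 5]
BINARY_OP ^ → -12 ^ 5 = -15. Stack: [-15]
STORE_FAST s → s=-15. Stack: []
LOAD_FAST s → push -15. Stack: [-15]
RETURN_VALUE → return -15.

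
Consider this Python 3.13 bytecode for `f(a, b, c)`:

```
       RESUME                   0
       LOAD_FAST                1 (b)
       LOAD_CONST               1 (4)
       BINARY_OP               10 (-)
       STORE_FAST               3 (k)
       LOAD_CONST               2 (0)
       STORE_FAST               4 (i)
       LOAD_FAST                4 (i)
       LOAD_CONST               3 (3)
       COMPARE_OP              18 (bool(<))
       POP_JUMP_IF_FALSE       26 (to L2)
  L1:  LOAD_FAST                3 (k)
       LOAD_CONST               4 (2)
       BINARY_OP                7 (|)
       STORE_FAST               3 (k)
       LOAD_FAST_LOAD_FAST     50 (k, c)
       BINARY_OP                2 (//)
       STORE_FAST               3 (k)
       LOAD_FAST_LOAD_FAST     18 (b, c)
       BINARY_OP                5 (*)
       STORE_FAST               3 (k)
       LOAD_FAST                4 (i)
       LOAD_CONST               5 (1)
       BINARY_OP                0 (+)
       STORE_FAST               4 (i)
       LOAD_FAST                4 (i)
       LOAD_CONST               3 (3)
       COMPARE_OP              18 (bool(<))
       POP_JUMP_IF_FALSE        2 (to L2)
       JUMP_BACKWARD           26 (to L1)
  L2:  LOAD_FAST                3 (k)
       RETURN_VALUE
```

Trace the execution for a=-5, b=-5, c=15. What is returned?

LOAD_FAST b → push -5
LOAD_CONST → push 4
BINARY_OP - → -5 - 4 = -9
STORE_FAST k → k=-9
LOAD_CONST → push 0
STORE_FAST i → i=0
LOAD_FAST i → push 0
LOAD_CONST → push 3
COMPARE_OP bool(<) → 0 vs 3 = True
POP_JUMP_IF_FALSE → pop True; no jump
LOAD_FAST k → push -9
LOAD_CONST → push 2
BINARY_OP | → -9 | 2 = -9
STORE_FAST k → k=-9
LOAD_FAST_LOAD_FAST k,c → push -9,15
BINARY_OP // → -9 // 15 = -1
STORE_FAST k → k=-1
LOAD_FAST_LOAD_FAST b,c → push -5,15
BINARY_OP * → -5 * 15 = -75
STORE_FAST k → k=-75
LOAD_FAST i → push 0
LOAD_CONST → push 1
BINARY_OP + → 0 + 1 = 1
STORE_FAST i → i=1
LOAD_FAST i → push 1
LOAD_CONST → push 3
COMPARE_OP bool(<) → 1 vs 3 = True
POP_JUMP_IF_FALSE → pop True; no jump
LOAD_FAST k → push -75
LOAD_CONST → push 2
BINARY_OP | → -75 | 2 = -73
STORE_FAST k → k=-73
LOAD_FAST_LOAD_FAST k,c → push -73,15
BINARY_OP // → -73 // 15 = -5
STORE_FAST k → k=-5
LOAD_FAST_LOAD_FAST b,c → push -5,15
BINARY_OP * → -5 * 15 = -75
STORE_FAST k → k=-75
LOAD_FAST i → push 1
LOAD_CONST → push 1
BINARY_OP + → 1 + 1 = 2
STORE_FAST i → i=2
LOAD_FAST i → push 2
LOAD_CONST → push 3
COMPARE_OP bool(<) → 2 vs 3 = True
POP_JUMP_IF_FALSE → pop True; no jump
LOAD_FAST k → push -75
LOAD_CONST → push 2
BINARY_OP | → -75 | 2 = -73
STORE_FAST k → k=-73
LOAD_FAST_LOAD_FAST k,c → push -73,15
BINARY_OP // → -73 // 15 = -5
STORE_FAST k → k=-5
LOAD_FAST_LOAD_FAST b,c → push -5,15
BINARY_OP * → -5 * 15 = -75
STORE_FAST k → k=-75
LOAD_FAST i → push 2
LOAD_CONST → push 1
BINARY_OP + → 2 + 1 = 3
STORE_FAST i → i=3
LOAD_FAST i → push 3
LOAD_CONST → push 3
COMPARE_OP bool(<) → 3 vs 3 = False
POP_JUMP_IF_FALSE → pop False; jump
LOAD_FAST k → push -75
RETURN_VALUE → return -75.

-75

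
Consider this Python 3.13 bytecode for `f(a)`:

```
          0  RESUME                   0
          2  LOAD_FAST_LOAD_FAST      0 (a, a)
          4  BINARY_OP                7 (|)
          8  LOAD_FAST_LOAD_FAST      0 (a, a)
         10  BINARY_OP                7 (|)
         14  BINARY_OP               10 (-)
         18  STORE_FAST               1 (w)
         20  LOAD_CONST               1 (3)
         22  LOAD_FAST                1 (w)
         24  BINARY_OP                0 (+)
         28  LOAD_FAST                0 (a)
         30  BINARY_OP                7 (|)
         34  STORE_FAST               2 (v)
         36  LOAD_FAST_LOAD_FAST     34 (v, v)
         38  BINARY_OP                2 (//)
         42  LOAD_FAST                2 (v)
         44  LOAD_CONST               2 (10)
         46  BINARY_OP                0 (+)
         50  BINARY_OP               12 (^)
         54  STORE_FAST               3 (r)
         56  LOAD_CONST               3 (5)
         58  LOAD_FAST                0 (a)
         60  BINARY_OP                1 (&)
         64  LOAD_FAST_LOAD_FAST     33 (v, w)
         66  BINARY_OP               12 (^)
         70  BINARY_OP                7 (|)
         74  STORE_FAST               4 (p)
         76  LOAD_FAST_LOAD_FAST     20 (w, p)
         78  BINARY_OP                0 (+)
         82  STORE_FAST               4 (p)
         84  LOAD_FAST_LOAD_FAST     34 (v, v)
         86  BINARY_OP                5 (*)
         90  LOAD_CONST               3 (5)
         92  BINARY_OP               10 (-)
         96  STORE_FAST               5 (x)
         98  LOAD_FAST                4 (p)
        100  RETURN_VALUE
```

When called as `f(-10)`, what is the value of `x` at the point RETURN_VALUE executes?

LOAD_FAST_LOAD_FAST a,a → push -10,-10. Stack: [-10, -10]
BINARY_OP | → -10 | -10 = -10. Stack: [-10]
LOAD_FAST_LOAD_FAST a,a → push -10,-10. Stack: [-10, -10, -10]
BINARY_OP | → -10 | -10 = -10. Stack: [-10, -10]
BINARY_OP - → -10 - -10 = 0. Stack: [0]
STORE_FAST w → w=0. Stack: []
LOAD_CONST → push 3. Stack: [3]
LOAD_FAST w → push 0. Stack: [3, 0]
BINARY_OP + → 3 + 0 = 3. Stack: [3]
LOAD_FAST a → push -10. Stack: [3, -10]
BINARY_OP | → 3 | -10 = -9. Stack: [-9]
STORE_FAST v → v=-9. Stack: []
LOAD_FAST_LOAD_FAST v,v → push -9,-9. Stack: [-9, -9]
BINARY_OP // → -9 // -9 = 1. Stack: [1]
LOAD_FAST v → push -9. Stack: [1, -9]
LOAD_CONST → push 10. Stack: [1, -9, 10]
BINARY_OP + → -9 + 10 = 1. Stack: [1, 1]
BINARY_OP ^ → 1 ^ 1 = 0. Stack: [0]
STORE_FAST r → r=0. Stack: []
LOAD_CONST → push 5. Stack: [5]
LOAD_FAST a → push -10. Stack: [5, -10]
BINARY_OP & → 5 & -10 = 4. Stack: [4]
LOAD_FAST_LOAD_FAST v,w → push -9,0. Stack: [4, -9, 0]
BINARY_OP ^ → -9 ^ 0 = -9. Stack: [4, -9]
BINARY_OP | → 4 | -9 = -9. Stack: [-9]
STORE_FAST p → p=-9. Stack: []
LOAD_FAST_LOAD_FAST w,p → push 0,-9. Stack: [0, -9]
BINARY_OP + → 0 + -9 = -9. Stack: [-9]
STORE_FAST p → p=-9. Stack: []
LOAD_FAST_LOAD_FAST v,v → push -9,-9. Stack: [-9, -9]
BINARY_OP * → -9 * -9 = 81. Stack: [81]
LOAD_CONST → push 5. Stack: [81, 5]
BINARY_OP - → 81 - 5 = 76. Stack: [76]
STORE_FAST x → x=76. Stack: []
LOAD_FAST p → push -9. Stack: [-9]
RETURN_VALUE → return -9.

76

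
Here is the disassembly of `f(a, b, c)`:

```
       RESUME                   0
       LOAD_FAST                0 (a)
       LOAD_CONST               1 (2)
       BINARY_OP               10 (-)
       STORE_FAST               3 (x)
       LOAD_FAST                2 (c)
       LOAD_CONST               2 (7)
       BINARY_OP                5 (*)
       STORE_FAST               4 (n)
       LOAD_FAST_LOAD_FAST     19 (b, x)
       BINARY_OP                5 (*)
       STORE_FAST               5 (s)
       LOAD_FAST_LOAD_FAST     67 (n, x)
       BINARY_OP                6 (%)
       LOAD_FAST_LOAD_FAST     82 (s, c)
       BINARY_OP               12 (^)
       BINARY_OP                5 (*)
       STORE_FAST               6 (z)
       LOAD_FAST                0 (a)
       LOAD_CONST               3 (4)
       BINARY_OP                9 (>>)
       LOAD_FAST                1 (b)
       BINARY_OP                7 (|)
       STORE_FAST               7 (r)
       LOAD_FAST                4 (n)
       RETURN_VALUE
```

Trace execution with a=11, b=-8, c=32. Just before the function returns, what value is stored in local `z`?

-832

LOAD_FAST a → push 11. Stack: [11]
LOAD_CONST → push 2. Stack: [11, 2]
BINARY_OP - → 11 - 2 = 9. Stack: [9]
STORE_FAST x → x=9. Stack: []
LOAD_FAST c → push 32. Stack: [32]
LOAD_CONST → push 7. Stack: [32, 7]
BINARY_OP * → 32 * 7 = 224. Stack: [224]
STORE_FAST n → n=224. Stack: []
LOAD_FAST_LOAD_FAST b,x → push -8,9. Stack: [-8, 9]
BINARY_OP * → -8 * 9 = -72. Stack: [-72]
STORE_FAST s → s=-72. Stack: []
LOAD_FAST_LOAD_FAST n,x → push 224,9. Stack: [224, 9]
BINARY_OP % → 224 % 9 = 8. Stack: [8]
LOAD_FAST_LOAD_FAST s,c → push -72,32. Stack: [8, -72, 32]
BINARY_OP ^ → -72 ^ 32 = -104. Stack: [8, -104]
BINARY_OP * → 8 * -104 = -832. Stack: [-832]
STORE_FAST z → z=-832. Stack: []
LOAD_FAST a → push 11. Stack: [11]
LOAD_CONST → push 4. Stack: [11, 4]
BINARY_OP >> → 11 >> 4 = 0. Stack: [0]
LOAD_FAST b → push -8. Stack: [0, -8]
BINARY_OP | → 0 | -8 = -8. Stack: [-8]
STORE_FAST r → r=-8. Stack: []
LOAD_FAST n → push 224. Stack: [224]
RETURN_VALUE → return 224.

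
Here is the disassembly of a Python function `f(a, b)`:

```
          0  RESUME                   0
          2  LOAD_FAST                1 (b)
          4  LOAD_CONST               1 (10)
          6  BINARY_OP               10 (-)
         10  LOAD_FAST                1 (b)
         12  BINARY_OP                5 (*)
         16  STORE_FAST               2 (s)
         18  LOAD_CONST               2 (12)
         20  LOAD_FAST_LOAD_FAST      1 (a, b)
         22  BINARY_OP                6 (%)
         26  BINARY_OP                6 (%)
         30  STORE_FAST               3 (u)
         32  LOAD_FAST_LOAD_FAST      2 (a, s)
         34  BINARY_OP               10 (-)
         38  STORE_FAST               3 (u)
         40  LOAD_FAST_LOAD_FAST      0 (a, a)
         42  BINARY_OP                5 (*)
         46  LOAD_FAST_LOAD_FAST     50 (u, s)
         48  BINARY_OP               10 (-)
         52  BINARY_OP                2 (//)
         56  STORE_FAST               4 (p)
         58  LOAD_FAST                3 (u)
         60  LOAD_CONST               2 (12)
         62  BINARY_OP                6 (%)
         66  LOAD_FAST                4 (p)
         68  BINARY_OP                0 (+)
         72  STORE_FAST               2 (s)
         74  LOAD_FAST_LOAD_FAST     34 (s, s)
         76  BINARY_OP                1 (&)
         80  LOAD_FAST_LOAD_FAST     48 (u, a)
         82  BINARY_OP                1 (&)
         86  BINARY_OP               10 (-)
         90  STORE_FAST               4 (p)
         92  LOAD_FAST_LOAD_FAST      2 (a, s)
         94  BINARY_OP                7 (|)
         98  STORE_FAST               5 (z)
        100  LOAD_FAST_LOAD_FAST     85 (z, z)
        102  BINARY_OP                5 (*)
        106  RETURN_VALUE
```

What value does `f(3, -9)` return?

LOAD_FAST b → push -9. Stack: [-9]
LOAD_CONST → push 10. Stack: [-9, 10]
BINARY_OP - → -9 - 10 = -19. Stack: [-19]
LOAD_FAST b → push -9. Stack: [-19, -9]
BINARY_OP * → -19 * -9 = 171. Stack: [171]
STORE_FAST s → s=171. Stack: []
LOAD_CONST → push 12. Stack: [12]
LOAD_FAST_LOAD_FAST a,b → push 3,-9. Stack: [12, 3, -9]
BINARY_OP % → 3 % -9 = -6. Stack: [12, -6]
BINARY_OP % → 12 % -6 = 0. Stack: [0]
STORE_FAST u → u=0. Stack: []
LOAD_FAST_LOAD_FAST a,s → push 3,171. Stack: [3, 171]
BINARY_OP - → 3 - 171 = -168. Stack: [-168]
STORE_FAST u → u=-168. Stack: []
LOAD_FAST_LOAD_FAST a,a → push 3,3. Stack: [3, 3]
BINARY_OP * → 3 * 3 = 9. Stack: [9]
LOAD_FAST_LOAD_FAST u,s → push -168,171. Stack: [9, -168, 171]
BINARY_OP - → -168 - 171 = -339. Stack: [9, -339]
BINARY_OP // → 9 // -339 = -1. Stack: [-1]
STORE_FAST p → p=-1. Stack: []
LOAD_FAST u → push -168. Stack: [-168]
LOAD_CONST → push 12. Stack: [-168, 12]
BINARY_OP % → -168 % 12 = 0. Stack: [0]
LOAD_FAST p → push -1. Stack: [0, -1]
BINARY_OP + → 0 + -1 = -1. Stack: [-1]
STORE_FAST s → s=-1. Stack: []
LOAD_FAST_LOAD_FAST s,s → push -1,-1. Stack: [-1, -1]
BINARY_OP & → -1 & -1 = -1. Stack: [-1]
LOAD_FAST_LOAD_FAST u,a → push -168,3. Stack: [-1, -168, 3]
BINARY_OP & → -168 & 3 = 0. Stack: [-1, 0]
BINARY_OP - → -1 - 0 = -1. Stack: [-1]
STORE_FAST p → p=-1. Stack: []
LOAD_FAST_LOAD_FAST a,s → push 3,-1. Stack: [3, -1]
BINARY_OP | → 3 | -1 = -1. Stack: [-1]
STORE_FAST z → z=-1. Stack: []
LOAD_FAST_LOAD_FAST z,z → push -1,-1. Stack: [-1, -1]
BINARY_OP * → -1 * -1 = 1. Stack: [1]
RETURN_VALUE → return 1.

1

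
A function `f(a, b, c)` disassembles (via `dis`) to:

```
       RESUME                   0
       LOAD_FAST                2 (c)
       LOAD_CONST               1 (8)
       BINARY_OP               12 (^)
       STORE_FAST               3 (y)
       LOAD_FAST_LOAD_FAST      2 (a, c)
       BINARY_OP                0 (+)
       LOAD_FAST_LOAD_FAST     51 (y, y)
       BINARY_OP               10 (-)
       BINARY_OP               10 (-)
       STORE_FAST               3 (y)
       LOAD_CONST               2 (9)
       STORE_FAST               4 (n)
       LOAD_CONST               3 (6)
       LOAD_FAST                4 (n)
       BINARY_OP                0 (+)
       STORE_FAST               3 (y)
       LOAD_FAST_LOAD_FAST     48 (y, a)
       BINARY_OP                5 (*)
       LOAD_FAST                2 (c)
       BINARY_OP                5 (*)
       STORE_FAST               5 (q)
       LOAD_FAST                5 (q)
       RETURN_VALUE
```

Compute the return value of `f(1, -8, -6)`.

LOAD_FAST c → push -6. Stack: [-6]
LOAD_CONST → push 8. Stack: [-6, 8]
BINARY_OP ^ → -6 ^ 8 = -14. Stack: [-14]
STORE_FAST y → y=-14. Stack: []
LOAD_FAST_LOAD_FAST a,c → push 1,-6. Stack: [1, -6]
BINARY_OP + → 1 + -6 = -5. Stack: [-5]
LOAD_FAST_LOAD_FAST y,y → push -14,-14. Stack: [-5, -14, -14]
BINARY_OP - → -14 - -14 = 0. Stack: [-5, 0]
BINARY_OP - → -5 - 0 = -5. Stack: [-5]
STORE_FAST y → y=-5. Stack: []
LOAD_CONST → push 9. Stack: [9]
STORE_FAST n → n=9. Stack: []
LOAD_CONST → push 6. Stack: [6]
LOAD_FAST n → push 9. Stack: [6, 9]
BINARY_OP + → 6 + 9 = 15. Stack: [15]
STORE_FAST y → y=15. Stack: []
LOAD_FAST_LOAD_FAST y,a → push 15,1. Stack: [15, 1]
BINARY_OP * → 15 * 1 = 15. Stack: [15]
LOAD_FAST c → push -6. Stack: [15, -6]
BINARY_OP * → 15 * -6 = -90. Stack: [-90]
STORE_FAST q → q=-90. Stack: []
LOAD_FAST q → push -90. Stack: [-90]
RETURN_VALUE → return -90.

-90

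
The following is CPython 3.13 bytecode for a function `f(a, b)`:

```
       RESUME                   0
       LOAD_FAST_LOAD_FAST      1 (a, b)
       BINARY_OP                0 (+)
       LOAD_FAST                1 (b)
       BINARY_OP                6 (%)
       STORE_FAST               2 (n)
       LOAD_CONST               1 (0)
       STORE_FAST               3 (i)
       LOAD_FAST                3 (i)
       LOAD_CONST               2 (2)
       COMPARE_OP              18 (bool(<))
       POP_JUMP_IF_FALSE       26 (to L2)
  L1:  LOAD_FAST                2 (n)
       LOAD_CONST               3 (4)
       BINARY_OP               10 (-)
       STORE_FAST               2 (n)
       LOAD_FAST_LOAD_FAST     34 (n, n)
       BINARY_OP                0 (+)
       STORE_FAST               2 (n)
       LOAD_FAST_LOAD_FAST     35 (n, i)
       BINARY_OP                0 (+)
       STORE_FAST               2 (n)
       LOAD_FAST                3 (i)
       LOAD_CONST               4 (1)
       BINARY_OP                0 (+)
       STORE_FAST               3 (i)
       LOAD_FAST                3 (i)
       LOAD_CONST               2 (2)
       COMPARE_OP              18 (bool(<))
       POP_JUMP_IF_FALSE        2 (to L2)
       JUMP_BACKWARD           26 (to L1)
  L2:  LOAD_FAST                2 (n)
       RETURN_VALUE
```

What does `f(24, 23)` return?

LOAD_FAST_LOAD_FAST a,b → push 24,23. Stack: [24, 23]
BINARY_OP + → 24 + 23 = 47. Stack: [47]
LOAD_FAST b → push 23. Stack: [47, 23]
BINARY_OP % → 47 % 23 = 1. Stack: [1]
STORE_FAST n → n=1. Stack: []
LOAD_CONST → push 0. Stack: [0]
STORE_FAST i → i=0. Stack: []
LOAD_FAST i → push 0. Stack: [0]
LOAD_CONST → push 2. Stack: [0, 2]
COMPARE_OP bool(<) → 0 vs 2 = True. Stack: [True]
POP_JUMP_IF_FALSE → pop True; no jump. Stack: []
LOAD_FAST n → push 1. Stack: [1]
LOAD_CONST → push 4. Stack: [1, 4]
BINARY_OP - → 1 - 4 = -3. Stack: [-3]
STORE_FAST n → n=-3. Stack: []
LOAD_FAST_LOAD_FAST n,n → push -3,-3. Stack: [-3, -3]
BINARY_OP + → -3 + -3 = -6. Stack: [-6]
STORE_FAST n → n=-6. Stack: []
LOAD_FAST_LOAD_FAST n,i → push -6,0. Stack: [-6, 0]
BINARY_OP + → -6 + 0 = -6. Stack: [-6]
STORE_FAST n → n=-6. Stack: []
LOAD_FAST i → push 0. Stack: [0]
LOAD_CONST → push 1. Stack: [0, 1]
BINARY_OP + → 0 + 1 = 1. Stack: [1]
STORE_FAST i → i=1. Stack: []
LOAD_FAST i → push 1. Stack: [1]
LOAD_CONST → push 2. Stack: [1, 2]
COMPARE_OP bool(<) → 1 vs 2 = True. Stack: [True]
POP_JUMP_IF_FALSE → pop True; no jump. Stack: []
LOAD_FAST n → push -6. Stack: [-6]
LOAD_CONST → push 4. Stack: [-6, 4]
BINARY_OP - → -6 - 4 = -10. Stack: [-10]
STORE_FAST n → n=-10. Stack: []
LOAD_FAST_LOAD_FAST n,n → push -10,-10. Stack: [-10, -10]
BINARY_OP + → -10 + -10 = -20. Stack: [-20]
STORE_FAST n → n=-20. Stack: []
LOAD_FAST_LOAD_FAST n,i → push -20,1. Stack: [-20, 1]
BINARY_OP + → -20 + 1 = -19. Stack: [-19]
STORE_FAST n → n=-19. Stack: []
LOAD_FAST i → push 1. Stack: [1]
LOAD_CONST → push 1. Stack: [1, 1]
BINARY_OP + → 1 + 1 = 2. Stack: [2]
STORE_FAST i → i=2. Stack: []
LOAD_FAST i → push 2. Stack: [2]
LOAD_CONST → push 2. Stack: [2, 2]
COMPARE_OP bool(<) → 2 vs 2 = False. Stack: [False]
POP_JUMP_IF_FALSE → pop False; jump. Stack: []
LOAD_FAST n → push -19. Stack: [-19]
RETURN_VALUE → return -19.

-19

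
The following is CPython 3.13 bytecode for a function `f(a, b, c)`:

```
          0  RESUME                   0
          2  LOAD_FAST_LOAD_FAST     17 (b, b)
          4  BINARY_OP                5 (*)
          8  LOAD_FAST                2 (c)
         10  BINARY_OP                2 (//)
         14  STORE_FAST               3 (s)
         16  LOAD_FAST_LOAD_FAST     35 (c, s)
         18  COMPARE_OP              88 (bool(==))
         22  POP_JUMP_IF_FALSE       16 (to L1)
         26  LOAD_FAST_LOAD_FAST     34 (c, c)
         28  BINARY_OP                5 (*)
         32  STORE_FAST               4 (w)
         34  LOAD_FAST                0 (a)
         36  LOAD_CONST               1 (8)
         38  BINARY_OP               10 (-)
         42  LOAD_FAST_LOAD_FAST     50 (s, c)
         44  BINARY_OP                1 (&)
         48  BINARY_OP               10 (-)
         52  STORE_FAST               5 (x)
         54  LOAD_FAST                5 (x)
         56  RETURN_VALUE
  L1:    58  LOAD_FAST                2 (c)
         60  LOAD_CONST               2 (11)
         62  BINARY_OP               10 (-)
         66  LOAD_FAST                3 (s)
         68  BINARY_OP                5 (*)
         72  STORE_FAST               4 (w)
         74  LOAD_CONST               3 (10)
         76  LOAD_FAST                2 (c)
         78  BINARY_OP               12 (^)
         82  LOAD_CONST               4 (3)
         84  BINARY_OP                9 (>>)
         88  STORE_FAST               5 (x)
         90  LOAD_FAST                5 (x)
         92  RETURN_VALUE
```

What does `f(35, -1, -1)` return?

LOAD_FAST_LOAD_FAST b,b → push -1,-1. Stack: [-1, -1]
BINARY_OP * → -1 * -1 = 1. Stack: [1]
LOAD_FAST c → push -1. Stack: [1, -1]
BINARY_OP // → 1 // -1 = -1. Stack: [-1]
STORE_FAST s → s=-1. Stack: []
LOAD_FAST_LOAD_FAST c,s → push -1,-1. Stack: [-1, -1]
COMPARE_OP bool(==) → -1 vs -1 = True. Stack: [True]
POP_JUMP_IF_FALSE → pop True; no jump. Stack: []
LOAD_FAST_LOAD_FAST c,c → push -1,-1. Stack: [-1, -1]
BINARY_OP * → -1 * -1 = 1. Stack: [1]
STORE_FAST w → w=1. Stack: []
LOAD_FAST a → push 35. Stack: [35]
LOAD_CONST → push 8. Stack: [35, 8]
BINARY_OP - → 35 - 8 = 27. Stack: [27]
LOAD_FAST_LOAD_FAST s,c → push -1,-1. Stack: [27, -1, -1]
BINARY_OP & → -1 & -1 = -1. Stack: [27, -1]
BINARY_OP - → 27 - -1 = 28. Stack: [28]
STORE_FAST x → x=28. Stack: []
LOAD_FAST x → push 28. Stack: [28]
RETURN_VALUE → return 28.

28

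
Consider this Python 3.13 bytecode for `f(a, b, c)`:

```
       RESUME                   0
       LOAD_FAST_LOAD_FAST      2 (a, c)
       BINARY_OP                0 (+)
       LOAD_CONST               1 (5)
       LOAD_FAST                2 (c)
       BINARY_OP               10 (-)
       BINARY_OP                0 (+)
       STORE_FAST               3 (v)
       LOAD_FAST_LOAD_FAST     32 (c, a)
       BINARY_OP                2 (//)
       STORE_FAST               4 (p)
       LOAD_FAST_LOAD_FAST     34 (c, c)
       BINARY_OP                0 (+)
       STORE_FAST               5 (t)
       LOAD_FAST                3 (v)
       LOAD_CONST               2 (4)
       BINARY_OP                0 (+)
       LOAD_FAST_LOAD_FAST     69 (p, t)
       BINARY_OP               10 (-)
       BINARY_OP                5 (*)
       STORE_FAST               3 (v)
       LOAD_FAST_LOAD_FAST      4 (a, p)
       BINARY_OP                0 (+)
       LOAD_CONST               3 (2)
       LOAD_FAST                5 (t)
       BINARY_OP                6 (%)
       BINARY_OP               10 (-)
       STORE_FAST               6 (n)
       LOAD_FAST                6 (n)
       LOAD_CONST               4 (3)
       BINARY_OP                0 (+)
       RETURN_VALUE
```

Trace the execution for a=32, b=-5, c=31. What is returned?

LOAD_FAST_LOAD_FAST a,c → push 32,31. Stack: [32, 31]
BINARY_OP + → 32 + 31 = 63. Stack: [63]
LOAD_CONST → push 5. Stack: [63, 5]
LOAD_FAST c → push 31. Stack: [63, 5, 31]
BINARY_OP - → 5 - 31 = -26. Stack: [63, -26]
BINARY_OP + → 63 + -26 = 37. Stack: [37]
STORE_FAST v → v=37. Stack: []
LOAD_FAST_LOAD_FAST c,a → push 31,32. Stack: [31, 32]
BINARY_OP // → 31 // 32 = 0. Stack: [0]
STORE_FAST p → p=0. Stack: []
LOAD_FAST_LOAD_FAST c,c → push 31,31. Stack: [31, 31]
BINARY_OP + → 31 + 31 = 62. Stack: [62]
STORE_FAST t → t=62. Stack: []
LOAD_FAST v → push 37. Stack: [37]
LOAD_CONST → push 4. Stack: [37, 4]
BINARY_OP + → 37 + 4 = 41. Stack: [41]
LOAD_FAST_LOAD_FAST p,t → push 0,62. Stack: [41, 0, 62]
BINARY_OP - → 0 - 62 = -62. Stack: [41, -62]
BINARY_OP * → 41 * -62 = -2542. Stack: [-2542]
STORE_FAST v → v=-2542. Stack: []
LOAD_FAST_LOAD_FAST a,p → push 32,0. Stack: [32, 0]
BINARY_OP + → 32 + 0 = 32. Stack: [32]
LOAD_CONST → push 2. Stack: [32, 2]
LOAD_FAST t → push 62. Stack: [32, 2, 62]
BINARY_OP % → 2 % 62 = 2. Stack: [32, 2]
BINARY_OP - → 32 - 2 = 30. Stack: [30]
STORE_FAST n → n=30. Stack: []
LOAD_FAST n → push 30. Stack: [30]
LOAD_CONST → push 3. Stack: [30, 3]
BINARY_OP + → 30 + 3 = 33. Stack: [33]
RETURN_VALUE → return 33.

33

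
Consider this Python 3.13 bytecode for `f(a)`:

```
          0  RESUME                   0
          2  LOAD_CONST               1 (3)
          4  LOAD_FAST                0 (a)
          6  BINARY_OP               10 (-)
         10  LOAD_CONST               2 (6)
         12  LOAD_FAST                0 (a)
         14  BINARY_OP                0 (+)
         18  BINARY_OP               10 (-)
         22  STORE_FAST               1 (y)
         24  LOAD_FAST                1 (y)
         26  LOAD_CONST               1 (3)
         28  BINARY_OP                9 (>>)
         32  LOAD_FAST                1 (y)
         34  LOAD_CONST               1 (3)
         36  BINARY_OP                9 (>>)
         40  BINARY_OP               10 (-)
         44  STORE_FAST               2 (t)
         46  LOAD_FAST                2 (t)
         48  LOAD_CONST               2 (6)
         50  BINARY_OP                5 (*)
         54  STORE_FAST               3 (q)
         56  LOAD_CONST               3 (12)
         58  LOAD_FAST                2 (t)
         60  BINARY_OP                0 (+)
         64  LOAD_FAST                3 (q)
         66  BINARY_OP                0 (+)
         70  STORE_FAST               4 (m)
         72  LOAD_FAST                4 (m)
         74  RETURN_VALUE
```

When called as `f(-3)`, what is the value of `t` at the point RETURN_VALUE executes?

0

LOAD_CONST → push 3. Stack: [3]
LOAD_FAST a → push -3. Stack: [3, -3]
BINARY_OP - → 3 - -3 = 6. Stack: [6]
LOAD_CONST → push 6. Stack: [6, 6]
LOAD_FAST a → push -3. Stack: [6, 6, -3]
BINARY_OP + → 6 + -3 = 3. Stack: [6, 3]
BINARY_OP - → 6 - 3 = 3. Stack: [3]
STORE_FAST y → y=3. Stack: []
LOAD_FAST y → push 3. Stack: [3]
LOAD_CONST → push 3. Stack: [3, 3]
BINARY_OP >> → 3 >> 3 = 0. Stack: [0]
LOAD_FAST y → push 3. Stack: [0, 3]
LOAD_CONST → push 3. Stack: [0, 3, 3]
BINARY_OP >> → 3 >> 3 = 0. Stack: [0, 0]
BINARY_OP - → 0 - 0 = 0. Stack: [0]
STORE_FAST t → t=0. Stack: []
LOAD_FAST t → push 0. Stack: [0]
LOAD_CONST → push 6. Stack: [0, 6]
BINARY_OP * → 0 * 6 = 0. Stack: [0]
STORE_FAST q → q=0. Stack: []
LOAD_CONST → push 12. Stack: [12]
LOAD_FAST t → push 0. Stack: [12, 0]
BINARY_OP + → 12 + 0 = 12. Stack: [12]
LOAD_FAST q → push 0. Stack: [12, 0]
BINARY_OP + → 12 + 0 = 12. Stack: [12]
STORE_FAST m → m=12. Stack: []
LOAD_FAST m → push 12. Stack: [12]
RETURN_VALUE → return 12.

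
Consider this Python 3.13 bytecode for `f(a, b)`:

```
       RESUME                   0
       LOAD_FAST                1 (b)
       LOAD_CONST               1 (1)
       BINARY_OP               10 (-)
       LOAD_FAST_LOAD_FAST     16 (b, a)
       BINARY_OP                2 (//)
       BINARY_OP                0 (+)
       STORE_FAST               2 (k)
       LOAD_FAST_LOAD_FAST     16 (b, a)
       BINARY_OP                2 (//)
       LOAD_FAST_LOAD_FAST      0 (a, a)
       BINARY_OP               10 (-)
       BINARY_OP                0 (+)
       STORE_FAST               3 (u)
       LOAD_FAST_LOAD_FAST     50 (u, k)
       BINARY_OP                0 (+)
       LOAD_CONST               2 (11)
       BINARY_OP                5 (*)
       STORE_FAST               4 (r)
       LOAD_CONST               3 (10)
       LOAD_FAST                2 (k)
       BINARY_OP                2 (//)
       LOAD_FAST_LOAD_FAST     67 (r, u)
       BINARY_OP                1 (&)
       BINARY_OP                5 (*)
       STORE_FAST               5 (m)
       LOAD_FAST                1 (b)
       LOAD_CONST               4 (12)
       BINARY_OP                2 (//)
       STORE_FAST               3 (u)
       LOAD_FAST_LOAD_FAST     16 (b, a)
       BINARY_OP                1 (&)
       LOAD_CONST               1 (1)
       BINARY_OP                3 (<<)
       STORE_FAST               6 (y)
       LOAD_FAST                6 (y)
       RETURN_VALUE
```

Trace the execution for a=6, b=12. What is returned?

LOAD_FAST b → push 12. Stack: [12]
LOAD_CONST → push 1. Stack: [12, 1]
BINARY_OP - → 12 - 1 = 11. Stack: [11]
LOAD_FAST_LOAD_FAST b,a → push 12,6. Stack: [11, 12, 6]
BINARY_OP // → 12 // 6 = 2. Stack: [11, 2]
BINARY_OP + → 11 + 2 = 13. Stack: [13]
STORE_FAST k → k=13. Stack: []
LOAD_FAST_LOAD_FAST b,a → push 12,6. Stack: [12, 6]
BINARY_OP // → 12 // 6 = 2. Stack: [2]
LOAD_FAST_LOAD_FAST a,a → push 6,6. Stack: [2, 6, 6]
BINARY_OP - → 6 - 6 = 0. Stack: [2, 0]
BINARY_OP + → 2 + 0 = 2. Stack: [2]
STORE_FAST u → u=2. Stack: []
LOAD_FAST_LOAD_FAST u,k → push 2,13. Stack: [2, 13]
BINARY_OP + → 2 + 13 = 15. Stack: [15]
LOAD_CONST → push 11. Stack: [15, 11]
BINARY_OP * → 15 * 11 = 165. Stack: [165]
STORE_FAST r → r=165. Stack: []
LOAD_CONST → push 10. Stack: [10]
LOAD_FAST k → push 13. Stack: [10, 13]
BINARY_OP // → 10 // 13 = 0. Stack: [0]
LOAD_FAST_LOAD_FAST r,u → push 165,2. Stack: [0, 165, 2]
BINARY_OP & → 165 & 2 = 0. Stack: [0, 0]
BINARY_OP * → 0 * 0 = 0. Stack: [0]
STORE_FAST m → m=0. Stack: []
LOAD_FAST b → push 12. Stack: [12]
LOAD_CONST → push 12. Stack: [12, 12]
BINARY_OP // → 12 // 12 = 1. Stack: [1]
STORE_FAST u → u=1. Stack: []
LOAD_FAST_LOAD_FAST b,a → push 12,6. Stack: [12, 6]
BINARY_OP & → 12 & 6 = 4. Stack: [4]
LOAD_CONST → push 1. Stack: [4, 1]
BINARY_OP << → 4 << 1 = 8. Stack: [8]
STORE_FAST y → y=8. Stack: []
LOAD_FAST y → push 8. Stack: [8]
RETURN_VALUE → return 8.

8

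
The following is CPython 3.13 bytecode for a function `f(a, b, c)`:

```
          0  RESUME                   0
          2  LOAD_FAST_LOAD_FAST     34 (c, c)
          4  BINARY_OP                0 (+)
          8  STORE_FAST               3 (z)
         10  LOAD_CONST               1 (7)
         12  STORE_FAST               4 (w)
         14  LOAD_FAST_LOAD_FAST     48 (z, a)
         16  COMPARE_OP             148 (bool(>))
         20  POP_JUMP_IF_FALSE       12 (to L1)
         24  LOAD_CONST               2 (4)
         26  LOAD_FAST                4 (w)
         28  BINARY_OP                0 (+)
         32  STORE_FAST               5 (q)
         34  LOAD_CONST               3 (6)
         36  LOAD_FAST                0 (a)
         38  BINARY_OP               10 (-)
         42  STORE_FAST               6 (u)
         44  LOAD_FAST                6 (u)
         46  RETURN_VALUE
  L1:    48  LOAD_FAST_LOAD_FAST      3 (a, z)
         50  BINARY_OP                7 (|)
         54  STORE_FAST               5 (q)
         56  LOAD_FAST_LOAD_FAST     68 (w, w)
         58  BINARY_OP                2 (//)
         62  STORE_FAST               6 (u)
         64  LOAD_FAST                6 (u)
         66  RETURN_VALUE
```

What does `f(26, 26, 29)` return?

-20

LOAD_FAST_LOAD_FAST c,c → push 29,29. Stack: [29, 29]
BINARY_OP + → 29 + 29 = 58. Stack: [58]
STORE_FAST z → z=58. Stack: []
LOAD_CONST → push 7. Stack: [7]
STORE_FAST w → w=7. Stack: []
LOAD_FAST_LOAD_FAST z,a → push 58,26. Stack: [58, 26]
COMPARE_OP bool(>) → 58 vs 26 = True. Stack: [True]
POP_JUMP_IF_FALSE → pop True; no jump. Stack: []
LOAD_CONST → push 4. Stack: [4]
LOAD_FAST w → push 7. Stack: [4, 7]
BINARY_OP + → 4 + 7 = 11. Stack: [11]
STORE_FAST q → q=11. Stack: []
LOAD_CONST → push 6. Stack: [6]
LOAD_FAST a → push 26. Stack: [6, 26]
BINARY_OP - → 6 - 26 = -20. Stack: [-20]
STORE_FAST u → u=-20. Stack: []
LOAD_FAST u → push -20. Stack: [-20]
RETURN_VALUE → return -20.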